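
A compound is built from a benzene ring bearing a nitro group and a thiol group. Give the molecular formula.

Atom tally by fragment:
  benzene ring core → C:6 H:6
  (− 2 ring H displaced by substituents)
  + NO2 → N:1 O:2
  + SH → S:1 H:1
Element totals:
  C: 6
  H: 5
  N: 1
  O: 2
  S: 1

C6H5NO2S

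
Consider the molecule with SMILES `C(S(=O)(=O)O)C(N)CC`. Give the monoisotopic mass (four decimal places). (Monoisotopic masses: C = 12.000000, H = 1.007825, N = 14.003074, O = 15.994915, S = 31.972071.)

153.0460

Atom tally by fragment:
  HO3SCH2 → C:1 H:3 S:1 O:3
  CH(NH2) → C:1 H:3 N:1
  CH2 → C:1 H:2
  CH3 → C:1 H:3
Element totals:
  C: 4
  H: 11
  N: 1
  O: 3
  S: 1
Molecular formula: C4H11NO3S.
  M = 4(12.0) + 11(1.007825) + 14.003074 + 3(15.994915) + 31.972071
    = 48.000000 + 11.086075 + 14.003074 + 47.984745 + 31.972071 = 153.045965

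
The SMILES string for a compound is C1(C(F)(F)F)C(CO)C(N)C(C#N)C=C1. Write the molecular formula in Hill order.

C9H11F3N2O

Atom tally by fragment:
  cyclohexene ring core → C:6 H:10
  (− 4 ring H displaced by substituents)
  + CF3 → C:1 F:3
  + CH2OH → C:1 H:3 O:1
  + NH2 → N:1 H:2
  + CN → C:1 N:1
Element totals:
  C: 9
  H: 11
  F: 3
  N: 2
  O: 1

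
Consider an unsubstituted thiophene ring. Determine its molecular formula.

Atom tally by fragment:
  thiophene ring core → C:4 H:4 S:1
Element totals:
  C: 4
  H: 4
  S: 1

C4H4S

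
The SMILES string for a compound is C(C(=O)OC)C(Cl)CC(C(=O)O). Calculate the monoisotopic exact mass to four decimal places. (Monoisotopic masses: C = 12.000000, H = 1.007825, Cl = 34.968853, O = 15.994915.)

Atom tally by fragment:
  CH3OOCCH2 → C:3 H:5 O:2
  CH(Cl) → C:1 H:1 Cl:1
  CH2 → C:1 H:2
  CH2COOH → C:2 H:3 O:2
Element totals:
  C: 7
  H: 11
  Cl: 1
  O: 4
Molecular formula: C7H11ClO4.
  M = 7(12.0) + 11(1.007825) + 34.968853 + 4(15.994915)
    = 84.000000 + 11.086075 + 34.968853 + 63.979660 = 194.034588

194.0346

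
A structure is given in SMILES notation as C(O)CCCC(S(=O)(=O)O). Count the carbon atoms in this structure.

Atom tally by fragment:
  HOCH2 → C:1 H:3 O:1
  CH2 → C:1 H:2
  CH2 → C:1 H:2
  CH2 → C:1 H:2
  CH2SO3H → C:1 H:3 S:1 O:3
Element totals:
  C: 5
  H: 12
  O: 4
  S: 1

5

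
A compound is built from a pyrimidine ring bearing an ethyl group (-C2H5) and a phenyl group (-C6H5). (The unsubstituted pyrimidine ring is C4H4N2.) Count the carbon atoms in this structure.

12

Atom tally by fragment:
  pyrimidine ring core → C:4 H:4 N:2
  (− 2 ring H displaced by substituents)
  + C2H5 → C:2 H:5
  + C6H5 → C:6 H:5
Element totals:
  C: 12
  H: 12
  N: 2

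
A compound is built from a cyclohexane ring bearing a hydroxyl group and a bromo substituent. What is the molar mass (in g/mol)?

179.06 g/mol

Atom tally by fragment:
  cyclohexane ring core → C:6 H:12
  (− 2 ring H displaced by substituents)
  + OH → O:1 H:1
  + Br → Br:1
Element totals:
  C: 6
  H: 11
  Br: 1
  O: 1
Molecular formula: C6H11BrO.
  M = 6(12.011) + 11(1.008) + 79.904 + 15.999
    = 72.066 + 11.088 + 79.904 + 15.999 = 179.057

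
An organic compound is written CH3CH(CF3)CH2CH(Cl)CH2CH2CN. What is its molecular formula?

Atom tally by fragment:
  CH3 → C:1 H:3
  CH(CF3) → C:2 H:1 F:3
  CH2 → C:1 H:2
  CH(Cl) → C:1 H:1 Cl:1
  CH2 → C:1 H:2
  CH2CN → C:2 H:2 N:1
Element totals:
  C: 8
  H: 11
  Cl: 1
  F: 3
  N: 1

C8H11ClF3N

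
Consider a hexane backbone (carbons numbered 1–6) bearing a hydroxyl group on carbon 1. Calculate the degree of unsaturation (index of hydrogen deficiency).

Atom tally by fragment:
  HOCH2 → C:1 H:3 O:1
  CH2 → C:1 H:2
  CH2 → C:1 H:2
  CH2 → C:1 H:2
  CH2 → C:1 H:2
  CH3 → C:1 H:3
Element totals:
  C: 6
  H: 14
  O: 1
Molecular formula: C6H14O.
DoU = (2C + 2 + N − H − X) / 2 = (2·6 + 2 + 0 − 14 − 0) / 2 = 0.

0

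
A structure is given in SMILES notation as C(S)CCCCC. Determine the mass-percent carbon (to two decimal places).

Atom tally by fragment:
  HSCH2 → C:1 H:3 S:1
  CH2 → C:1 H:2
  CH2 → C:1 H:2
  CH2 → C:1 H:2
  CH2 → C:1 H:2
  CH3 → C:1 H:3
Element totals:
  C: 6
  H: 14
  S: 1
Molecular formula: C6H14S.
Molar mass = 118.238 g/mol.
Mass from C: 6 × 12.011 = 72.066 g/mol.
%C = 72.066 / 118.238 × 100 = 60.95%.

60.95%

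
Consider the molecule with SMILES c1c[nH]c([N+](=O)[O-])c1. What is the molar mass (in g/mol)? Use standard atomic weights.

Atom tally by fragment:
  pyrrole ring core → C:4 H:5 N:1
  (− 1 ring H displaced by substituents)
  + NO2 → N:1 O:2
Element totals:
  C: 4
  H: 4
  N: 2
  O: 2
Molecular formula: C4H4N2O2.
  M = 4(12.011) + 4(1.008) + 2(14.007) + 2(15.999)
    = 48.044 + 4.032 + 28.014 + 31.998 = 112.088

112.09 g/mol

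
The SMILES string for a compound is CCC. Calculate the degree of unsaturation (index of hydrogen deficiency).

Atom tally by fragment:
  CH3 → C:1 H:3
  CH2 → C:1 H:2
  CH3 → C:1 H:3
Element totals:
  C: 3
  H: 8
Molecular formula: C3H8.
DoU = (2C + 2 + N − H − X) / 2 = (2·3 + 2 + 0 − 8 − 0) / 2 = 0.

0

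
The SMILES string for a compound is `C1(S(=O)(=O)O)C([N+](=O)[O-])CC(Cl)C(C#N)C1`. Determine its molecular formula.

C7H9ClN2O5S

Atom tally by fragment:
  cyclohexane ring core → C:6 H:12
  (− 4 ring H displaced by substituents)
  + SO3H → S:1 O:3 H:1
  + NO2 → N:1 O:2
  + Cl → Cl:1
  + CN → C:1 N:1
Element totals:
  C: 7
  H: 9
  Cl: 1
  N: 2
  O: 5
  S: 1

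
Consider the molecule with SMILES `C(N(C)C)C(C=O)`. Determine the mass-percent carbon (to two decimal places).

59.37%

Atom tally by fragment:
  (CH3)2NCH2 → C:3 H:8 N:1
  CH2CHO → C:2 H:3 O:1
Element totals:
  C: 5
  H: 11
  N: 1
  O: 1
Molecular formula: C5H11NO.
Molar mass = 101.149 g/mol.
Mass from C: 5 × 12.011 = 60.055 g/mol.
%C = 60.055 / 101.149 × 100 = 59.37%.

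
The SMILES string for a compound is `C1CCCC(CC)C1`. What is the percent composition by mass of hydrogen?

Atom tally by fragment:
  cyclohexane ring core → C:6 H:12
  (− 1 ring H displaced by substituents)
  + C2H5 → C:2 H:5
Element totals:
  C: 8
  H: 16
Molecular formula: C8H16.
Molar mass = 112.216 g/mol.
Mass from H: 16 × 1.008 = 16.128 g/mol.
%H = 16.128 / 112.216 × 100 = 14.37%.

14.37%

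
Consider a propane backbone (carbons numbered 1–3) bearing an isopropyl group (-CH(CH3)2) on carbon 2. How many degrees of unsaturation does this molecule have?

Atom tally by fragment:
  CH3 → C:1 H:3
  CH(CH(CH3)2) → C:4 H:8
  CH3 → C:1 H:3
Element totals:
  C: 6
  H: 14
Molecular formula: C6H14.
DoU = (2C + 2 + N − H − X) / 2 = (2·6 + 2 + 0 − 14 − 0) / 2 = 0.

0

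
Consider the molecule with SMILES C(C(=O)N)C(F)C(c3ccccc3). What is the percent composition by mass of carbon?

Atom tally by fragment:
  H2NOCCH2 → C:2 H:4 O:1 N:1
  CH(F) → C:1 H:1 F:1
  CH2C6H5 → C:7 H:7
Element totals:
  C: 10
  H: 12
  F: 1
  N: 1
  O: 1
Molecular formula: C10H12FNO.
Molar mass = 181.210 g/mol.
Mass from C: 10 × 12.011 = 120.110 g/mol.
%C = 120.110 / 181.210 × 100 = 66.28%.

66.28%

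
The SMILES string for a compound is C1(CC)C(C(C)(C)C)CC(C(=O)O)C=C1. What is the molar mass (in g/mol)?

Atom tally by fragment:
  cyclohexene ring core → C:6 H:10
  (− 3 ring H displaced by substituents)
  + C2H5 → C:2 H:5
  + C(CH3)3 → C:4 H:9
  + COOH → C:1 H:1 O:2
Element totals:
  C: 13
  H: 22
  O: 2
Molecular formula: C13H22O2.
  M = 13(12.011) + 22(1.008) + 2(15.999)
    = 156.143 + 22.176 + 31.998 = 210.317

210.32 g/mol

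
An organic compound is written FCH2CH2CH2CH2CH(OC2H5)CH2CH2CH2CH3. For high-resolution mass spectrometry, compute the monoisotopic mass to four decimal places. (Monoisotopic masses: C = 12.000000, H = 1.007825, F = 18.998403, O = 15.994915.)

190.1733

Atom tally by fragment:
  FCH2 → C:1 H:2 F:1
  CH2 → C:1 H:2
  CH2 → C:1 H:2
  CH2 → C:1 H:2
  CH(OC2H5) → C:3 H:6 O:1
  CH2 → C:1 H:2
  CH2 → C:1 H:2
  CH2 → C:1 H:2
  CH3 → C:1 H:3
Element totals:
  C: 11
  H: 23
  F: 1
  O: 1
Molecular formula: C11H23FO.
  M = 11(12.0) + 23(1.007825) + 18.998403 + 15.994915
    = 132.000000 + 23.179975 + 18.998403 + 15.994915 = 190.173293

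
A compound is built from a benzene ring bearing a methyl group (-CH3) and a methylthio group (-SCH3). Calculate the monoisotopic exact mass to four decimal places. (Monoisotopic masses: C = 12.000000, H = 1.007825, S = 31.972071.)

138.0503

Atom tally by fragment:
  benzene ring core → C:6 H:6
  (− 2 ring H displaced by substituents)
  + CH3 → C:1 H:3
  + SCH3 → C:1 H:3 S:1
Element totals:
  C: 8
  H: 10
  S: 1
Molecular formula: C8H10S.
  M = 8(12.0) + 10(1.007825) + 31.972071
    = 96.000000 + 10.078250 + 31.972071 = 138.050321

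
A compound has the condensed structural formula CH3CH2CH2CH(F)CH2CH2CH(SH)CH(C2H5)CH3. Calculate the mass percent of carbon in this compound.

64.02%

Atom tally by fragment:
  CH3 → C:1 H:3
  CH2 → C:1 H:2
  CH2 → C:1 H:2
  CH(F) → C:1 H:1 F:1
  CH2 → C:1 H:2
  CH2 → C:1 H:2
  CH(SH) → C:1 H:2 S:1
  CH(C2H5) → C:3 H:6
  CH3 → C:1 H:3
Element totals:
  C: 11
  H: 23
  F: 1
  S: 1
Molecular formula: C11H23FS.
Molar mass = 206.363 g/mol.
Mass from C: 11 × 12.011 = 132.121 g/mol.
%C = 132.121 / 206.363 × 100 = 64.02%.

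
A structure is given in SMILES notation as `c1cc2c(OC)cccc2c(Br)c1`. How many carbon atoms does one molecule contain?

11

Atom tally by fragment:
  naphthalene ring system core → C:10 H:8
  (− 2 ring H displaced by substituents)
  + OCH3 → C:1 H:3 O:1
  + Br → Br:1
Element totals:
  C: 11
  H: 9
  Br: 1
  O: 1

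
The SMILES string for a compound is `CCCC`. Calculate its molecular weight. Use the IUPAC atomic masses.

Atom tally by fragment:
  CH3 → C:1 H:3
  CH2 → C:1 H:2
  CH2 → C:1 H:2
  CH3 → C:1 H:3
Element totals:
  C: 4
  H: 10
Molecular formula: C4H10.
  M = 4(12.011) + 10(1.008)
    = 48.044 + 10.080 = 58.124

58.12 g/mol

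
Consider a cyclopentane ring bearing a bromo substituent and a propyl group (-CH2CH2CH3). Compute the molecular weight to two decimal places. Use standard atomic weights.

Atom tally by fragment:
  cyclopentane ring core → C:5 H:10
  (− 2 ring H displaced by substituents)
  + Br → Br:1
  + CH2CH2CH3 → C:3 H:7
Element totals:
  C: 8
  H: 15
  Br: 1
Molecular formula: C8H15Br.
  M = 8(12.011) + 15(1.008) + 79.904
    = 96.088 + 15.120 + 79.904 = 191.112

191.11 g/mol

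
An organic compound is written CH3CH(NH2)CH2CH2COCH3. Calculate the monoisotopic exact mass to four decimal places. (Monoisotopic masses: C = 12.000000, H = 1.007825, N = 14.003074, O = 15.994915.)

115.0997

Element totals:
  C: 6
  H: 13
  N: 1
  O: 1
Molecular formula: C6H13NO.
  M = 6(12.0) + 13(1.007825) + 14.003074 + 15.994915
    = 72.000000 + 13.101725 + 14.003074 + 15.994915 = 115.099714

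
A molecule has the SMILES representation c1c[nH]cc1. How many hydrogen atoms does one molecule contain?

5

Atom tally by fragment:
  pyrrole ring core → C:4 H:5 N:1
Element totals:
  C: 4
  H: 5
  N: 1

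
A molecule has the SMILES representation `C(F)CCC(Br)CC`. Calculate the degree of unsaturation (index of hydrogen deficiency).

0

Atom tally by fragment:
  FCH2 → C:1 H:2 F:1
  CH2 → C:1 H:2
  CH2 → C:1 H:2
  CH(Br) → C:1 H:1 Br:1
  CH2 → C:1 H:2
  CH3 → C:1 H:3
Element totals:
  C: 6
  H: 12
  Br: 1
  F: 1
Molecular formula: C6H12BrF.
DoU = (2C + 2 + N − H − X) / 2 = (2·6 + 2 + 0 − 12 − 2) / 2 = 0.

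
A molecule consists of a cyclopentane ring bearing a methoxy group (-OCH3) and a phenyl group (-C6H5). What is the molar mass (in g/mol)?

176.26 g/mol

Atom tally by fragment:
  cyclopentane ring core → C:5 H:10
  (− 2 ring H displaced by substituents)
  + OCH3 → C:1 H:3 O:1
  + C6H5 → C:6 H:5
Element totals:
  C: 12
  H: 16
  O: 1
Molecular formula: C12H16O.
  M = 12(12.011) + 16(1.008) + 15.999
    = 144.132 + 16.128 + 15.999 = 176.259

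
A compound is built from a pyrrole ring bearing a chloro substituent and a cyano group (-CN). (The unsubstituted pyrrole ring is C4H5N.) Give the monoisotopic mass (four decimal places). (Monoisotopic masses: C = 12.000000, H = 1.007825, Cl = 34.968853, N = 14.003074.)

Atom tally by fragment:
  pyrrole ring core → C:4 H:5 N:1
  (− 2 ring H displaced by substituents)
  + Cl → Cl:1
  + CN → C:1 N:1
Element totals:
  C: 5
  H: 3
  Cl: 1
  N: 2
Molecular formula: C5H3ClN2.
  M = 5(12.0) + 3(1.007825) + 34.968853 + 2(14.003074)
    = 60.000000 + 3.023475 + 34.968853 + 28.006148 = 125.998476

125.9985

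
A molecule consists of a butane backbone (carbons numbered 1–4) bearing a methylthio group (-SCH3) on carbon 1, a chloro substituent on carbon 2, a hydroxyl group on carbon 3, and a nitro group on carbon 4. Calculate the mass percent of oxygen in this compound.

24.04%

Atom tally by fragment:
  CH3SCH2 → C:2 H:5 S:1
  CH(Cl) → C:1 H:1 Cl:1
  CH(OH) → C:1 H:2 O:1
  CH2NO2 → C:1 H:2 N:1 O:2
Element totals:
  C: 5
  H: 10
  Cl: 1
  N: 1
  O: 3
  S: 1
Molecular formula: C5H10ClNO3S.
Molar mass = 199.649 g/mol.
Mass from O: 3 × 15.999 = 47.997 g/mol.
%O = 47.997 / 199.649 × 100 = 24.04%.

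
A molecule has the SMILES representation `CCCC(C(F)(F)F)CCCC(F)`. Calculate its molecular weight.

Atom tally by fragment:
  CH3 → C:1 H:3
  CH2 → C:1 H:2
  CH2 → C:1 H:2
  CH(CF3) → C:2 H:1 F:3
  CH2 → C:1 H:2
  CH2 → C:1 H:2
  CH2 → C:1 H:2
  CH2F → C:1 H:2 F:1
Element totals:
  C: 9
  H: 16
  F: 4
Molecular formula: C9H16F4.
  M = 9(12.011) + 16(1.008) + 4(18.998)
    = 108.099 + 16.128 + 75.992 = 200.219

200.22 g/mol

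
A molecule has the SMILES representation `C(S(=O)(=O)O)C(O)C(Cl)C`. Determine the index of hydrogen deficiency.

0

Atom tally by fragment:
  HO3SCH2 → C:1 H:3 S:1 O:3
  CH(OH) → C:1 H:2 O:1
  CH(Cl) → C:1 H:1 Cl:1
  CH3 → C:1 H:3
Element totals:
  C: 4
  H: 9
  Cl: 1
  O: 4
  S: 1
Molecular formula: C4H9ClO4S.
DoU = (2C + 2 + N − H − X) / 2 = (2·4 + 2 + 0 − 9 − 1) / 2 = 0.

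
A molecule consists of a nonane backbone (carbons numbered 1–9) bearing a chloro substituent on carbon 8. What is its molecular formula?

C9H19Cl

Atom tally by fragment:
  CH3 → C:1 H:3
  CH2 → C:1 H:2
  CH2 → C:1 H:2
  CH2 → C:1 H:2
  CH2 → C:1 H:2
  CH2 → C:1 H:2
  CH2 → C:1 H:2
  CH(Cl) → C:1 H:1 Cl:1
  CH3 → C:1 H:3
Element totals:
  C: 9
  H: 19
  Cl: 1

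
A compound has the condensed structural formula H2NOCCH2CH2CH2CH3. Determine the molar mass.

101.15 g/mol

Atom tally by fragment:
  H2NOCCH2 → C:2 H:4 O:1 N:1
  CH2 → C:1 H:2
  CH2 → C:1 H:2
  CH3 → C:1 H:3
Element totals:
  C: 5
  H: 11
  N: 1
  O: 1
Molecular formula: C5H11NO.
  M = 5(12.011) + 11(1.008) + 14.007 + 15.999
    = 60.055 + 11.088 + 14.007 + 15.999 = 101.149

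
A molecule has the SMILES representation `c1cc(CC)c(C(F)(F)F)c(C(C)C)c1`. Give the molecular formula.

C12H15F3

Atom tally by fragment:
  benzene ring core → C:6 H:6
  (− 3 ring H displaced by substituents)
  + C2H5 → C:2 H:5
  + CF3 → C:1 F:3
  + CH(CH3)2 → C:3 H:7
Element totals:
  C: 12
  H: 15
  F: 3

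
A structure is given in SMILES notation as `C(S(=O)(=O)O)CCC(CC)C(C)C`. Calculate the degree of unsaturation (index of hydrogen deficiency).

0

Atom tally by fragment:
  HO3SCH2 → C:1 H:3 S:1 O:3
  CH2 → C:1 H:2
  CH2 → C:1 H:2
  CH(C2H5) → C:3 H:6
  CH(CH3) → C:2 H:4
  CH3 → C:1 H:3
Element totals:
  C: 9
  H: 20
  O: 3
  S: 1
Molecular formula: C9H20O3S.
DoU = (2C + 2 + N − H − X) / 2 = (2·9 + 2 + 0 − 20 − 0) / 2 = 0.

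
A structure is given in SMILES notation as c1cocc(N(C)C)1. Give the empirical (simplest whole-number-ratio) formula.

C6H9NO

Atom tally by fragment:
  furan ring core → C:4 H:4 O:1
  (− 1 ring H displaced by substituents)
  + N(CH3)2 → N:1 C:2 H:6
Element totals:
  C: 6
  H: 9
  N: 1
  O: 1
Molecular formula: C6H9NO.
gcd of subscripts (6, 9, 1, 1) = 1, so the empirical formula equals the molecular formula.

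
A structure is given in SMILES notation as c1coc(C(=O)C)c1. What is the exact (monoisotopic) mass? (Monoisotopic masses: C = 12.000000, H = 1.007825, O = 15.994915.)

110.0368

Atom tally by fragment:
  furan ring core → C:4 H:4 O:1
  (− 1 ring H displaced by substituents)
  + COCH3 → C:2 H:3 O:1
Element totals:
  C: 6
  H: 6
  O: 2
Molecular formula: C6H6O2.
  M = 6(12.0) + 6(1.007825) + 2(15.994915)
    = 72.000000 + 6.046950 + 31.989830 = 110.036780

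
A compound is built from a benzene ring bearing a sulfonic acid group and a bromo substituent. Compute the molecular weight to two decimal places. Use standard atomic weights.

237.07 g/mol

Atom tally by fragment:
  benzene ring core → C:6 H:6
  (− 2 ring H displaced by substituents)
  + SO3H → S:1 O:3 H:1
  + Br → Br:1
Element totals:
  C: 6
  H: 5
  Br: 1
  O: 3
  S: 1
Molecular formula: C6H5BrO3S.
  M = 6(12.011) + 5(1.008) + 79.904 + 3(15.999) + 32.06
    = 72.066 + 5.040 + 79.904 + 47.997 + 32.060 = 237.067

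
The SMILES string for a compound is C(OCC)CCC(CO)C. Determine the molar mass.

146.23 g/mol

Atom tally by fragment:
  C2H5OCH2 → C:3 H:7 O:1
  CH2 → C:1 H:2
  CH2 → C:1 H:2
  CH(CH2OH) → C:2 H:4 O:1
  CH3 → C:1 H:3
Element totals:
  C: 8
  H: 18
  O: 2
Molecular formula: C8H18O2.
  M = 8(12.011) + 18(1.008) + 2(15.999)
    = 96.088 + 18.144 + 31.998 = 146.230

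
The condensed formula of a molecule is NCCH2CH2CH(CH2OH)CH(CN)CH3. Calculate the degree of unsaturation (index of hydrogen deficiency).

4

Element totals:
  C: 8
  H: 12
  N: 2
  O: 1
Molecular formula: C8H12N2O.
DoU = (2C + 2 + N − H − X) / 2 = (2·8 + 2 + 2 − 12 − 0) / 2 = 4.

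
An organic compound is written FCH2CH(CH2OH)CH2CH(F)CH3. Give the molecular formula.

Atom tally by fragment:
  FCH2 → C:1 H:2 F:1
  CH(CH2OH) → C:2 H:4 O:1
  CH2 → C:1 H:2
  CH(F) → C:1 H:1 F:1
  CH3 → C:1 H:3
Element totals:
  C: 6
  H: 12
  F: 2
  O: 1

C6H12F2O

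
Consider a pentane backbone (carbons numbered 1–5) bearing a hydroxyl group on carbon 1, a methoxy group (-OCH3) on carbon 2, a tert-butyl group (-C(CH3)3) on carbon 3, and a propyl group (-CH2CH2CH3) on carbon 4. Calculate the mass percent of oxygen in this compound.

14.79%

Atom tally by fragment:
  HOCH2 → C:1 H:3 O:1
  CH(OCH3) → C:2 H:4 O:1
  CH(C(CH3)3) → C:5 H:10
  CH(CH2CH2CH3) → C:4 H:8
  CH3 → C:1 H:3
Element totals:
  C: 13
  H: 28
  O: 2
Molecular formula: C13H28O2.
Molar mass = 216.365 g/mol.
Mass from O: 2 × 15.999 = 31.998 g/mol.
%O = 31.998 / 216.365 × 100 = 14.79%.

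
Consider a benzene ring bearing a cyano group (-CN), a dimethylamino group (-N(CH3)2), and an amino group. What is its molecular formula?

C9H11N3

Atom tally by fragment:
  benzene ring core → C:6 H:6
  (− 3 ring H displaced by substituents)
  + CN → C:1 N:1
  + N(CH3)2 → N:1 C:2 H:6
  + NH2 → N:1 H:2
Element totals:
  C: 9
  H: 11
  N: 3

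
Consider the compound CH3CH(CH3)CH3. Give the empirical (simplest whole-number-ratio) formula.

Atom tally by fragment:
  CH3 → C:1 H:3
  CH(CH3) → C:2 H:4
  CH3 → C:1 H:3
Element totals:
  C: 4
  H: 10
Molecular formula: C4H10.
gcd of subscripts = 2; dividing each by 2:
  C: 4/2 = 2
  H: 10/2 = 5

C2H5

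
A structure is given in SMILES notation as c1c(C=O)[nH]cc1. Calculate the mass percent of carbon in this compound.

Atom tally by fragment:
  pyrrole ring core → C:4 H:5 N:1
  (− 1 ring H displaced by substituents)
  + CHO → C:1 H:1 O:1
Element totals:
  C: 5
  H: 5
  N: 1
  O: 1
Molecular formula: C5H5NO.
Molar mass = 95.101 g/mol.
Mass from C: 5 × 12.011 = 60.055 g/mol.
%C = 60.055 / 95.101 × 100 = 63.15%.

63.15%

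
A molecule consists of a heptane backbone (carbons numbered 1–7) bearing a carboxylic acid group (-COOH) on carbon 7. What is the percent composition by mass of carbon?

Atom tally by fragment:
  CH3 → C:1 H:3
  CH2 → C:1 H:2
  CH2 → C:1 H:2
  CH2 → C:1 H:2
  CH2 → C:1 H:2
  CH2 → C:1 H:2
  CH2COOH → C:2 H:3 O:2
Element totals:
  C: 8
  H: 16
  O: 2
Molecular formula: C8H16O2.
Molar mass = 144.214 g/mol.
Mass from C: 8 × 12.011 = 96.088 g/mol.
%C = 96.088 / 144.214 × 100 = 66.63%.

66.63%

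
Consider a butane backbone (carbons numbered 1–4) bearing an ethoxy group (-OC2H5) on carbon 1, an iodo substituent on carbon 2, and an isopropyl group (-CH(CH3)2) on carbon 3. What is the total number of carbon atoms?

Atom tally by fragment:
  C2H5OCH2 → C:3 H:7 O:1
  CH(I) → C:1 H:1 I:1
  CH(CH(CH3)2) → C:4 H:8
  CH3 → C:1 H:3
Element totals:
  C: 9
  H: 19
  I: 1
  O: 1

9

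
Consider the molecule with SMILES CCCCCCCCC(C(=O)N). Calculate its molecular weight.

Atom tally by fragment:
  CH3 → C:1 H:3
  CH2 → C:1 H:2
  CH2 → C:1 H:2
  CH2 → C:1 H:2
  CH2 → C:1 H:2
  CH2 → C:1 H:2
  CH2 → C:1 H:2
  CH2 → C:1 H:2
  CH2CONH2 → C:2 H:4 O:1 N:1
Element totals:
  C: 10
  H: 21
  N: 1
  O: 1
Molecular formula: C10H21NO.
  M = 10(12.011) + 21(1.008) + 14.007 + 15.999
    = 120.110 + 21.168 + 14.007 + 15.999 = 171.284

171.28 g/mol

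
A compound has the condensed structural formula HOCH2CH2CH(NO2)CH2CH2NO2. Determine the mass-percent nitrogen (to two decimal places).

15.73%

Element totals:
  C: 5
  H: 10
  N: 2
  O: 5
Molecular formula: C5H10N2O5.
Molar mass = 178.144 g/mol.
Mass from N: 2 × 14.007 = 28.014 g/mol.
%N = 28.014 / 178.144 × 100 = 15.73%.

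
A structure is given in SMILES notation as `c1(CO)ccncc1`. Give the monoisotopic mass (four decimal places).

109.0528

Atom tally by fragment:
  pyridine ring core → C:5 H:5 N:1
  (− 1 ring H displaced by substituents)
  + CH2OH → C:1 H:3 O:1
Element totals:
  C: 6
  H: 7
  N: 1
  O: 1
Molecular formula: C6H7NO.
  M = 6(12.0) + 7(1.007825) + 14.003074 + 15.994915
    = 72.000000 + 7.054775 + 14.003074 + 15.994915 = 109.052764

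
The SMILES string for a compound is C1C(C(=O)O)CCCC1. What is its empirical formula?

Atom tally by fragment:
  cyclohexane ring core → C:6 H:12
  (− 1 ring H displaced by substituents)
  + COOH → C:1 H:1 O:2
Element totals:
  C: 7
  H: 12
  O: 2
Molecular formula: C7H12O2.
gcd of subscripts (7, 12, 2) = 1, so the empirical formula equals the molecular formula.

C7H12O2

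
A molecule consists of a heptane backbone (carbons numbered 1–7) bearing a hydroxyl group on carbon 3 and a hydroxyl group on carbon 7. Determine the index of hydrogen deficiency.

0

Atom tally by fragment:
  CH3 → C:1 H:3
  CH2 → C:1 H:2
  CH(OH) → C:1 H:2 O:1
  CH2 → C:1 H:2
  CH2 → C:1 H:2
  CH2 → C:1 H:2
  CH2OH → C:1 H:3 O:1
Element totals:
  C: 7
  H: 16
  O: 2
Molecular formula: C7H16O2.
DoU = (2C + 2 + N − H − X) / 2 = (2·7 + 2 + 0 − 16 − 0) / 2 = 0.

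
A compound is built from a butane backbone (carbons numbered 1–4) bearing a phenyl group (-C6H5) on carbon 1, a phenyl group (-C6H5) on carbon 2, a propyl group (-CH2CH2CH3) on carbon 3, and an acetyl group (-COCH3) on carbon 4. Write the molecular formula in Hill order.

C21H26O

Atom tally by fragment:
  C6H5CH2 → C:7 H:7
  CH(C6H5) → C:7 H:6
  CH(CH2CH2CH3) → C:4 H:8
  CH2COCH3 → C:3 H:5 O:1
Element totals:
  C: 21
  H: 26
  O: 1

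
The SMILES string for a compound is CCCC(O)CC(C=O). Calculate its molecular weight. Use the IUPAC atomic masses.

130.19 g/mol

Atom tally by fragment:
  CH3 → C:1 H:3
  CH2 → C:1 H:2
  CH2 → C:1 H:2
  CH(OH) → C:1 H:2 O:1
  CH2 → C:1 H:2
  CH2CHO → C:2 H:3 O:1
Element totals:
  C: 7
  H: 14
  O: 2
Molecular formula: C7H14O2.
  M = 7(12.011) + 14(1.008) + 2(15.999)
    = 84.077 + 14.112 + 31.998 = 130.187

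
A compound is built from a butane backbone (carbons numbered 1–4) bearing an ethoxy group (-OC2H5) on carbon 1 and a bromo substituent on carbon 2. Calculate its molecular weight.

181.07 g/mol

Atom tally by fragment:
  C2H5OCH2 → C:3 H:7 O:1
  CH(Br) → C:1 H:1 Br:1
  CH2 → C:1 H:2
  CH3 → C:1 H:3
Element totals:
  C: 6
  H: 13
  Br: 1
  O: 1
Molecular formula: C6H13BrO.
  M = 6(12.011) + 13(1.008) + 79.904 + 15.999
    = 72.066 + 13.104 + 79.904 + 15.999 = 181.073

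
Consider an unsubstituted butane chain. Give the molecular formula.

C4H10

Atom tally by fragment:
  CH3 → C:1 H:3
  CH2 → C:1 H:2
  CH2 → C:1 H:2
  CH3 → C:1 H:3
Element totals:
  C: 4
  H: 10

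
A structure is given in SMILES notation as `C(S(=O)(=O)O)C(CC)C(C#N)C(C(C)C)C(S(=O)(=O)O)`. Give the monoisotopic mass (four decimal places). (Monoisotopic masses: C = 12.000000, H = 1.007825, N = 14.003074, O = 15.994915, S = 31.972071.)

Atom tally by fragment:
  HO3SCH2 → C:1 H:3 S:1 O:3
  CH(C2H5) → C:3 H:6
  CH(CN) → C:2 H:1 N:1
  CH(CH(CH3)2) → C:4 H:8
  CH2SO3H → C:1 H:3 S:1 O:3
Element totals:
  C: 11
  H: 21
  N: 1
  O: 6
  S: 2
Molecular formula: C11H21NO6S2.
  M = 11(12.0) + 21(1.007825) + 14.003074 + 6(15.994915) + 2(31.972071)
    = 132.000000 + 21.164325 + 14.003074 + 95.969490 + 63.944142 = 327.081031

327.0810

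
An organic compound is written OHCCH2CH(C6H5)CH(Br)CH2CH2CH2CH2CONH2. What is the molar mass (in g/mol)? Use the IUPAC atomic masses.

326.23 g/mol

Element totals:
  C: 15
  H: 20
  Br: 1
  N: 1
  O: 2
Molecular formula: C15H20BrNO2.
  M = 15(12.011) + 20(1.008) + 79.904 + 14.007 + 2(15.999)
    = 180.165 + 20.160 + 79.904 + 14.007 + 31.998 = 326.234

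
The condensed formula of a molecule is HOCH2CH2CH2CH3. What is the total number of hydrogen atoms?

Atom tally by fragment:
  HOCH2 → C:1 H:3 O:1
  CH2 → C:1 H:2
  CH2 → C:1 H:2
  CH3 → C:1 H:3
Element totals:
  C: 4
  H: 10
  O: 1

10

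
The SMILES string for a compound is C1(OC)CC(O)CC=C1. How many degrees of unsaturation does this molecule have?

Atom tally by fragment:
  cyclohexene ring core → C:6 H:10
  (− 2 ring H displaced by substituents)
  + OCH3 → C:1 H:3 O:1
  + OH → O:1 H:1
Element totals:
  C: 7
  H: 12
  O: 2
Molecular formula: C7H12O2.
DoU = (2C + 2 + N − H − X) / 2 = (2·7 + 2 + 0 − 12 − 0) / 2 = 2.

2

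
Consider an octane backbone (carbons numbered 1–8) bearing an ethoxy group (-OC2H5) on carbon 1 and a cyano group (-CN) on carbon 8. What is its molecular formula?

Atom tally by fragment:
  C2H5OCH2 → C:3 H:7 O:1
  CH2 → C:1 H:2
  CH2 → C:1 H:2
  CH2 → C:1 H:2
  CH2 → C:1 H:2
  CH2 → C:1 H:2
  CH2 → C:1 H:2
  CH2CN → C:2 H:2 N:1
Element totals:
  C: 11
  H: 21
  N: 1
  O: 1

C11H21NO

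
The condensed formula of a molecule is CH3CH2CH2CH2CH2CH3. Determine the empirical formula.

C3H7

Element totals:
  C: 6
  H: 14
Molecular formula: C6H14.
gcd of subscripts = 2; dividing each by 2:
  C: 6/2 = 3
  H: 14/2 = 7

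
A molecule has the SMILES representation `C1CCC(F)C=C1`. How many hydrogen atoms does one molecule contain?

Atom tally by fragment:
  cyclohexene ring core → C:6 H:10
  (− 1 ring H displaced by substituents)
  + F → F:1
Element totals:
  C: 6
  H: 9
  F: 1

9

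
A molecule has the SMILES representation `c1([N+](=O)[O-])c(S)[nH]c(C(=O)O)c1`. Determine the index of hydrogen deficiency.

5

Atom tally by fragment:
  pyrrole ring core → C:4 H:5 N:1
  (− 3 ring H displaced by substituents)
  + NO2 → N:1 O:2
  + SH → S:1 H:1
  + COOH → C:1 H:1 O:2
Element totals:
  C: 5
  H: 4
  N: 2
  O: 4
  S: 1
Molecular formula: C5H4N2O4S.
DoU = (2C + 2 + N − H − X) / 2 = (2·5 + 2 + 2 − 4 − 0) / 2 = 5.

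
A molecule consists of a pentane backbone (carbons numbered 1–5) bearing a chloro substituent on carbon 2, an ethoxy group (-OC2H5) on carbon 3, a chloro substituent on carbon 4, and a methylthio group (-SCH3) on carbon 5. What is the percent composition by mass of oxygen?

6.92%

Atom tally by fragment:
  CH3 → C:1 H:3
  CH(Cl) → C:1 H:1 Cl:1
  CH(OC2H5) → C:3 H:6 O:1
  CH(Cl) → C:1 H:1 Cl:1
  CH2SCH3 → C:2 H:5 S:1
Element totals:
  C: 8
  H: 16
  Cl: 2
  O: 1
  S: 1
Molecular formula: C8H16Cl2OS.
Molar mass = 231.175 g/mol.
Mass from O: 1 × 15.999 = 15.999 g/mol.
%O = 15.999 / 231.175 × 100 = 6.92%.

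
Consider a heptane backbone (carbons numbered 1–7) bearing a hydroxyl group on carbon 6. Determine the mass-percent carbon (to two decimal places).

72.35%

Atom tally by fragment:
  CH3 → C:1 H:3
  CH2 → C:1 H:2
  CH2 → C:1 H:2
  CH2 → C:1 H:2
  CH2 → C:1 H:2
  CH(OH) → C:1 H:2 O:1
  CH3 → C:1 H:3
Element totals:
  C: 7
  H: 16
  O: 1
Molecular formula: C7H16O.
Molar mass = 116.204 g/mol.
Mass from C: 7 × 12.011 = 84.077 g/mol.
%C = 84.077 / 116.204 × 100 = 72.35%.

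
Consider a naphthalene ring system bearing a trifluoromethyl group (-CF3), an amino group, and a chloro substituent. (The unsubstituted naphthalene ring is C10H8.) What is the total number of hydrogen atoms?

7

Atom tally by fragment:
  naphthalene ring system core → C:10 H:8
  (− 3 ring H displaced by substituents)
  + CF3 → C:1 F:3
  + NH2 → N:1 H:2
  + Cl → Cl:1
Element totals:
  C: 11
  H: 7
  Cl: 1
  F: 3
  N: 1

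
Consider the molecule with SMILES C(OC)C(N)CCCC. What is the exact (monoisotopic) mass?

Atom tally by fragment:
  CH3OCH2 → C:2 H:5 O:1
  CH(NH2) → C:1 H:3 N:1
  CH2 → C:1 H:2
  CH2 → C:1 H:2
  CH2 → C:1 H:2
  CH3 → C:1 H:3
Element totals:
  C: 7
  H: 17
  N: 1
  O: 1
Molecular formula: C7H17NO.
  M = 7(12.0) + 17(1.007825) + 14.003074 + 15.994915
    = 84.000000 + 17.133025 + 14.003074 + 15.994915 = 131.131014

131.1310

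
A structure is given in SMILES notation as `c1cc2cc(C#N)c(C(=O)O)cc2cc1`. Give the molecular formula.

C12H7NO2

Atom tally by fragment:
  naphthalene ring system core → C:10 H:8
  (− 2 ring H displaced by substituents)
  + CN → C:1 N:1
  + COOH → C:1 H:1 O:2
Element totals:
  C: 12
  H: 7
  N: 1
  O: 2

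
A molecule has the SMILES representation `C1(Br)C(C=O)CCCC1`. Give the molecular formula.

Atom tally by fragment:
  cyclohexane ring core → C:6 H:12
  (− 2 ring H displaced by substituents)
  + Br → Br:1
  + CHO → C:1 H:1 O:1
Element totals:
  C: 7
  H: 11
  Br: 1
  O: 1

C7H11BrO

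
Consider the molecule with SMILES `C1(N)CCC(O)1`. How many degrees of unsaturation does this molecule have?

1

Atom tally by fragment:
  cyclobutane ring core → C:4 H:8
  (− 2 ring H displaced by substituents)
  + NH2 → N:1 H:2
  + OH → O:1 H:1
Element totals:
  C: 4
  H: 9
  N: 1
  O: 1
Molecular formula: C4H9NO.
DoU = (2C + 2 + N − H − X) / 2 = (2·4 + 2 + 1 − 9 − 0) / 2 = 1.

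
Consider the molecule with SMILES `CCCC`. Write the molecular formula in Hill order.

C4H10

Atom tally by fragment:
  CH3 → C:1 H:3
  CH2 → C:1 H:2
  CH2 → C:1 H:2
  CH3 → C:1 H:3
Element totals:
  C: 4
  H: 10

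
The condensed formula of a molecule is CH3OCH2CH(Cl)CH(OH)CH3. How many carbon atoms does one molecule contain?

Atom tally by fragment:
  CH3OCH2 → C:2 H:5 O:1
  CH(Cl) → C:1 H:1 Cl:1
  CH(OH) → C:1 H:2 O:1
  CH3 → C:1 H:3
Element totals:
  C: 5
  H: 11
  Cl: 1
  O: 2

5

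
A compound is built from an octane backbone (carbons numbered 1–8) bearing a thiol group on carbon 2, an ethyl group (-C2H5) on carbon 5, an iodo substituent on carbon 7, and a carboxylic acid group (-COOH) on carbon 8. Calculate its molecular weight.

Atom tally by fragment:
  CH3 → C:1 H:3
  CH(SH) → C:1 H:2 S:1
  CH2 → C:1 H:2
  CH2 → C:1 H:2
  CH(C2H5) → C:3 H:6
  CH2 → C:1 H:2
  CH(I) → C:1 H:1 I:1
  CH2COOH → C:2 H:3 O:2
Element totals:
  C: 11
  H: 21
  I: 1
  O: 2
  S: 1
Molecular formula: C11H21IO2S.
  M = 11(12.011) + 21(1.008) + 126.904 + 2(15.999) + 32.06
    = 132.121 + 21.168 + 126.904 + 31.998 + 32.060 = 344.251

344.25 g/mol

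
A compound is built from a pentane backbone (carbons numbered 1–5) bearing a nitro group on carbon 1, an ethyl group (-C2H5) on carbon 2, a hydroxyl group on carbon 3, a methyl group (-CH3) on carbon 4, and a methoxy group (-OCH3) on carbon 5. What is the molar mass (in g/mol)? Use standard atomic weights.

Atom tally by fragment:
  O2NCH2 → C:1 H:2 N:1 O:2
  CH(C2H5) → C:3 H:6
  CH(OH) → C:1 H:2 O:1
  CH(CH3) → C:2 H:4
  CH2OCH3 → C:2 H:5 O:1
Element totals:
  C: 9
  H: 19
  N: 1
  O: 4
Molecular formula: C9H19NO4.
  M = 9(12.011) + 19(1.008) + 14.007 + 4(15.999)
    = 108.099 + 19.152 + 14.007 + 63.996 = 205.254

205.25 g/mol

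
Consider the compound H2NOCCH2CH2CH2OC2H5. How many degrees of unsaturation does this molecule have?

Atom tally by fragment:
  H2NOCCH2 → C:2 H:4 O:1 N:1
  CH2 → C:1 H:2
  CH2OC2H5 → C:3 H:7 O:1
Element totals:
  C: 6
  H: 13
  N: 1
  O: 2
Molecular formula: C6H13NO2.
DoU = (2C + 2 + N − H − X) / 2 = (2·6 + 2 + 1 − 13 − 0) / 2 = 1.

1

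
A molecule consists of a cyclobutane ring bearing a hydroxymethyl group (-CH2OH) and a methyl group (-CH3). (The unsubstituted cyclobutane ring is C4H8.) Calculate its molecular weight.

Atom tally by fragment:
  cyclobutane ring core → C:4 H:8
  (− 2 ring H displaced by substituents)
  + CH2OH → C:1 H:3 O:1
  + CH3 → C:1 H:3
Element totals:
  C: 6
  H: 12
  O: 1
Molecular formula: C6H12O.
  M = 6(12.011) + 12(1.008) + 15.999
    = 72.066 + 12.096 + 15.999 = 100.161

100.16 g/mol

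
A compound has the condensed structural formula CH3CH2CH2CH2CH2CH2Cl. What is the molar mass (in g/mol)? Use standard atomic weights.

120.62 g/mol

Element totals:
  C: 6
  H: 13
  Cl: 1
Molecular formula: C6H13Cl.
  M = 6(12.011) + 13(1.008) + 35.45
    = 72.066 + 13.104 + 35.450 = 120.620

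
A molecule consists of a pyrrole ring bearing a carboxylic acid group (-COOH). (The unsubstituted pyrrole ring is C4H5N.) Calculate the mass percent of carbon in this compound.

Atom tally by fragment:
  pyrrole ring core → C:4 H:5 N:1
  (− 1 ring H displaced by substituents)
  + COOH → C:1 H:1 O:2
Element totals:
  C: 5
  H: 5
  N: 1
  O: 2
Molecular formula: C5H5NO2.
Molar mass = 111.100 g/mol.
Mass from C: 5 × 12.011 = 60.055 g/mol.
%C = 60.055 / 111.100 × 100 = 54.05%.

54.05%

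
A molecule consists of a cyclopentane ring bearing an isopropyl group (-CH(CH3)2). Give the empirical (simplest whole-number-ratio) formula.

Atom tally by fragment:
  cyclopentane ring core → C:5 H:10
  (− 1 ring H displaced by substituents)
  + CH(CH3)2 → C:3 H:7
Element totals:
  C: 8
  H: 16
Molecular formula: C8H16.
gcd of subscripts = 8; dividing each by 8:
  C: 8/8 = 1
  H: 16/8 = 2

CH2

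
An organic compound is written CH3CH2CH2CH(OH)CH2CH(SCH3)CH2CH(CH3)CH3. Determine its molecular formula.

C11H24OS

Atom tally by fragment:
  CH3 → C:1 H:3
  CH2 → C:1 H:2
  CH2 → C:1 H:2
  CH(OH) → C:1 H:2 O:1
  CH2 → C:1 H:2
  CH(SCH3) → C:2 H:4 S:1
  CH2 → C:1 H:2
  CH(CH3) → C:2 H:4
  CH3 → C:1 H:3
Element totals:
  C: 11
  H: 24
  O: 1
  S: 1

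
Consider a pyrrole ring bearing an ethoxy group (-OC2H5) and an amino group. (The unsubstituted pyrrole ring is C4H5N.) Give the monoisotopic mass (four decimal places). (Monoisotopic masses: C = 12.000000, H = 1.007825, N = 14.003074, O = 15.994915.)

Atom tally by fragment:
  pyrrole ring core → C:4 H:5 N:1
  (− 2 ring H displaced by substituents)
  + OC2H5 → C:2 H:5 O:1
  + NH2 → N:1 H:2
Element totals:
  C: 6
  H: 10
  N: 2
  O: 1
Molecular formula: C6H10N2O.
  M = 6(12.0) + 10(1.007825) + 2(14.003074) + 15.994915
    = 72.000000 + 10.078250 + 28.006148 + 15.994915 = 126.079313

126.0793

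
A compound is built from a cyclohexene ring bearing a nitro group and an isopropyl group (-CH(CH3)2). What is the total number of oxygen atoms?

2

Atom tally by fragment:
  cyclohexene ring core → C:6 H:10
  (− 2 ring H displaced by substituents)
  + NO2 → N:1 O:2
  + CH(CH3)2 → C:3 H:7
Element totals:
  C: 9
  H: 15
  N: 1
  O: 2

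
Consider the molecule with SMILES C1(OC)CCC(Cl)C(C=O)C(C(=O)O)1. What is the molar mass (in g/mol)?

Atom tally by fragment:
  cyclohexane ring core → C:6 H:12
  (− 4 ring H displaced by substituents)
  + OCH3 → C:1 H:3 O:1
  + Cl → Cl:1
  + CHO → C:1 H:1 O:1
  + COOH → C:1 H:1 O:2
Element totals:
  C: 9
  H: 13
  Cl: 1
  O: 4
Molecular formula: C9H13ClO4.
  M = 9(12.011) + 13(1.008) + 35.45 + 4(15.999)
    = 108.099 + 13.104 + 35.450 + 63.996 = 220.649

220.65 g/mol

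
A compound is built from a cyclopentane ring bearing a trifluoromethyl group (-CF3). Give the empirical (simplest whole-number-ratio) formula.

C2H3F

Atom tally by fragment:
  cyclopentane ring core → C:5 H:10
  (− 1 ring H displaced by substituents)
  + CF3 → C:1 F:3
Element totals:
  C: 6
  H: 9
  F: 3
Molecular formula: C6H9F3.
gcd of subscripts = 3; dividing each by 3:
  C: 6/3 = 2
  F: 3/3 = 1
  H: 9/3 = 3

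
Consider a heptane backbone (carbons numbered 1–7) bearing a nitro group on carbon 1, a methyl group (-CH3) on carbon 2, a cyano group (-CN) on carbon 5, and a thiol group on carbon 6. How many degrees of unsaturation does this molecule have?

Atom tally by fragment:
  O2NCH2 → C:1 H:2 N:1 O:2
  CH(CH3) → C:2 H:4
  CH2 → C:1 H:2
  CH2 → C:1 H:2
  CH(CN) → C:2 H:1 N:1
  CH(SH) → C:1 H:2 S:1
  CH3 → C:1 H:3
Element totals:
  C: 9
  H: 16
  N: 2
  O: 2
  S: 1
Molecular formula: C9H16N2O2S.
DoU = (2C + 2 + N − H − X) / 2 = (2·9 + 2 + 2 − 16 − 0) / 2 = 3.

3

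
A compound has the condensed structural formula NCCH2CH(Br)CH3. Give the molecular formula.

C4H6BrN

Atom tally by fragment:
  NCCH2 → C:2 H:2 N:1
  CH(Br) → C:1 H:1 Br:1
  CH3 → C:1 H:3
Element totals:
  C: 4
  H: 6
  Br: 1
  N: 1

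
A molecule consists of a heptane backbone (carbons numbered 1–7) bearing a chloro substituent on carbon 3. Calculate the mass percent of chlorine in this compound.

Atom tally by fragment:
  CH3 → C:1 H:3
  CH2 → C:1 H:2
  CH(Cl) → C:1 H:1 Cl:1
  CH2 → C:1 H:2
  CH2 → C:1 H:2
  CH2 → C:1 H:2
  CH3 → C:1 H:3
Element totals:
  C: 7
  H: 15
  Cl: 1
Molecular formula: C7H15Cl.
Molar mass = 134.647 g/mol.
Mass from Cl: 1 × 35.45 = 35.450 g/mol.
%Cl = 35.450 / 134.647 × 100 = 26.33%.

26.33%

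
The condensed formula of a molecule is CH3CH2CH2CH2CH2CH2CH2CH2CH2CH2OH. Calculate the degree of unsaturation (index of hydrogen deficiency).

0

Atom tally by fragment:
  CH3 → C:1 H:3
  CH2 → C:1 H:2
  CH2 → C:1 H:2
  CH2 → C:1 H:2
  CH2 → C:1 H:2
  CH2 → C:1 H:2
  CH2 → C:1 H:2
  CH2 → C:1 H:2
  CH2CH2OH → C:2 H:5 O:1
Element totals:
  C: 10
  H: 22
  O: 1
Molecular formula: C10H22O.
DoU = (2C + 2 + N − H − X) / 2 = (2·10 + 2 + 0 − 22 − 0) / 2 = 0.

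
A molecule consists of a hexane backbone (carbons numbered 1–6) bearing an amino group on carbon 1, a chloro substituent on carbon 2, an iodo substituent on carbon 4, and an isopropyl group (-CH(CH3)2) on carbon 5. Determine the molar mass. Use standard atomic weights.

Atom tally by fragment:
  H2NCH2 → C:1 H:4 N:1
  CH(Cl) → C:1 H:1 Cl:1
  CH2 → C:1 H:2
  CH(I) → C:1 H:1 I:1
  CH(CH(CH3)2) → C:4 H:8
  CH3 → C:1 H:3
Element totals:
  C: 9
  H: 19
  Cl: 1
  I: 1
  N: 1
Molecular formula: C9H19ClIN.
  M = 9(12.011) + 19(1.008) + 35.45 + 126.904 + 14.007
    = 108.099 + 19.152 + 35.450 + 126.904 + 14.007 = 303.612

303.61 g/mol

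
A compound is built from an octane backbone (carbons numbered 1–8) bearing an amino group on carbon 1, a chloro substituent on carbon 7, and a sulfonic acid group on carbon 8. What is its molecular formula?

C8H18ClNO3S

Atom tally by fragment:
  H2NCH2 → C:1 H:4 N:1
  CH2 → C:1 H:2
  CH2 → C:1 H:2
  CH2 → C:1 H:2
  CH2 → C:1 H:2
  CH2 → C:1 H:2
  CH(Cl) → C:1 H:1 Cl:1
  CH2SO3H → C:1 H:3 S:1 O:3
Element totals:
  C: 8
  H: 18
  Cl: 1
  N: 1
  O: 3
  S: 1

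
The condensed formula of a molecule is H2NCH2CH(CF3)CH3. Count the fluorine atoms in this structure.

3

Atom tally by fragment:
  H2NCH2 → C:1 H:4 N:1
  CH(CF3) → C:2 H:1 F:3
  CH3 → C:1 H:3
Element totals:
  C: 4
  H: 8
  F: 3
  N: 1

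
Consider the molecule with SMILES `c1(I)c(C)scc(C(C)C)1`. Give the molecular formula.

C8H11IS

Atom tally by fragment:
  thiophene ring core → C:4 H:4 S:1
  (− 3 ring H displaced by substituents)
  + I → I:1
  + CH3 → C:1 H:3
  + CH(CH3)2 → C:3 H:7
Element totals:
  C: 8
  H: 11
  I: 1
  S: 1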